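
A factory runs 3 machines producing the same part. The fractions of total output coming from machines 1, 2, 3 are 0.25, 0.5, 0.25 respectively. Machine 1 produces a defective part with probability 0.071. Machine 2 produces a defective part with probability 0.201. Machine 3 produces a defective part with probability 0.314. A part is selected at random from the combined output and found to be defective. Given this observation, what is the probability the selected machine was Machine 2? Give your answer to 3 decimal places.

P(defective|M1) = 0.071; P(defective|M2) = 0.201; P(defective|M3) = 0.314.
Prior × likelihood for each source: 0.25·0.071=0.01775, 0.5·0.201=0.1005, 0.25·0.314=0.07850. Summing gives P(defective) = 0.19675.
P(Machine 2 | defective) = 0.1005 / 0.19675 = 0.511.

Posterior probability ≈ 0.511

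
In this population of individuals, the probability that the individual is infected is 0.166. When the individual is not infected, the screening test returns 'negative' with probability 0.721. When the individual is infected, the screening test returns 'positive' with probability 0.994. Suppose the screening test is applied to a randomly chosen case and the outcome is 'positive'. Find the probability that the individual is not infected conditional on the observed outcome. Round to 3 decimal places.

Write H for 'the individual is infected'. Prior odds H:¬H = 0.166/0.834 = 0.19904. For the 'positive' outcome, the likelihood ratio is 0.994/0.279 = 3.5627.
Posterior odds = 0.19904 × 3.5627 = 0.70913, so P(H|E) = 0.70913/(1+0.70913) = 0.415. Then P(¬H|E) = 1 − 0.415 = 0.585.

P(¬H | E) ≈ 0.585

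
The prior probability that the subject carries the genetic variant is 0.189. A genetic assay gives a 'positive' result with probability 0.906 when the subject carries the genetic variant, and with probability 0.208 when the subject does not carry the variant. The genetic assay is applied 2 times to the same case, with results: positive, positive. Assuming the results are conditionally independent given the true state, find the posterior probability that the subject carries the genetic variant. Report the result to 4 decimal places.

Let H be the event that the subject carries the genetic variant; start with P(H) = 0.189. P('positive'|H) = 0.906, P('positive'|¬H) = 0.208.
Update on result 1 ('positive'): P(H) ← 0.906·0.1890 / (0.906·0.1890 + 0.208·0.8110) = 0.17123/0.33992 = 0.5037.
Update on result 2 ('positive'): P(H) ← 0.906·0.5037 / (0.906·0.5037 + 0.208·0.4963) = 0.45639/0.55961 = 0.8155.

Posterior P(H) ≈ 0.8155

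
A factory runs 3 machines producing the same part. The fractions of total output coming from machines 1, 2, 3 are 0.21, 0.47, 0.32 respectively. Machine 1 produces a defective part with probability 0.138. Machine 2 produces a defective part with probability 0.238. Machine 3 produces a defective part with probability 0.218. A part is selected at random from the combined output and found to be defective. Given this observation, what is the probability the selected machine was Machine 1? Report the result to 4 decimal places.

Posterior probability ≈ 0.1376

P(defective|M1) = 0.138; P(defective|M2) = 0.238; P(defective|M3) = 0.218.
Prior × likelihood for each source: 0.21·0.138=0.02898, 0.47·0.238=0.1119, 0.32·0.218=0.06976. Summing gives P(defective) = 0.21060.
P(Machine 1 | defective) = 0.02898 / 0.21060 = 0.1376.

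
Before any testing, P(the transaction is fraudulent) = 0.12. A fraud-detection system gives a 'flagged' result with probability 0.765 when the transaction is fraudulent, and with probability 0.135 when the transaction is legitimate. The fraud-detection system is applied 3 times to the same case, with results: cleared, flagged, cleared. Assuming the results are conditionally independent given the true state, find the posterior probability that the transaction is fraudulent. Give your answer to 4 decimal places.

With H the event that the transaction is fraudulent, the joint likelihood of the observed sequence is P(data|H) = 0.235·0.765·0.235 = 0.042247 and P(data|¬H) = 0.865·0.135·0.865 = 0.10101.
Bayes: P(H|data) = 0.12·0.042247 / (0.12·0.042247 + 0.88·0.10101) = 0.0050697/0.093959 = 0.0540.

Posterior P(H) ≈ 0.0540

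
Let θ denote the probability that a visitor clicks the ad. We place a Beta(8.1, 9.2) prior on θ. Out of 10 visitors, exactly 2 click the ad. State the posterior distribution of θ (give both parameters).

Posterior: Beta(10.1, 17.2)

The binomial likelihood is conjugate to the Beta prior: with 2 successes and 8 failures, the posterior is Beta(8.1+2, 9.2+8) = Beta(10.1, 17.2).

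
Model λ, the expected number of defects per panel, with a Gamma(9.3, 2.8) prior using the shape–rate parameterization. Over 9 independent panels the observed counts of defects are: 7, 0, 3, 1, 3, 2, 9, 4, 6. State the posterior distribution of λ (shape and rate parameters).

The Poisson likelihood adds the total count to the shape and the number of exposure periods to the rate. Here ∑xᵢ = 35 and n = 9, so shape 9.3→44.3 and rate 2.8→11.8.

Posterior: Gamma(shape=44.3, rate=11.8)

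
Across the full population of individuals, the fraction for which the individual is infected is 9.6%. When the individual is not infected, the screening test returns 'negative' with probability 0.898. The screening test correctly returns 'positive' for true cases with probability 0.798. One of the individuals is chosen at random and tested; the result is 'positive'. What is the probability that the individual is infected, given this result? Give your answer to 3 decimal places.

Let H be the event that the individual is infected. P(H) = 0.096, so P(¬H) = 0.904. With E the 'positive' result, P(E|H) = 0.798 and P(E|¬H) = 0.102.
P(E) = 0.798·0.096 + 0.102·0.904 = 0.076608 + 0.092208 = 0.16882.
By Bayes' theorem, P(H|E) = 0.076608 / 0.16882 = 0.454.

P(H | E) ≈ 0.454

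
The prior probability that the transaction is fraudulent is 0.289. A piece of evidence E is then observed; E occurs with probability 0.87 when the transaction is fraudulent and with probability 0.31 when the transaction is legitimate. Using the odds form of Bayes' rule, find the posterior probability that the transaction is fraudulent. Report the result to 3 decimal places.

Posterior probability ≈ 0.533

Prior odds = 0.289/(1−0.289) = 0.40647. In log-odds, ln(0.40647) = -0.90025.
Add log likelihood ratio: ln(2.8065) = 1.0319.
Posterior log-odds = 0.13168, so posterior odds = exp(0.13168) = 1.1407. Converting, P(H|E) = 1.1407/2.1407 = 0.533.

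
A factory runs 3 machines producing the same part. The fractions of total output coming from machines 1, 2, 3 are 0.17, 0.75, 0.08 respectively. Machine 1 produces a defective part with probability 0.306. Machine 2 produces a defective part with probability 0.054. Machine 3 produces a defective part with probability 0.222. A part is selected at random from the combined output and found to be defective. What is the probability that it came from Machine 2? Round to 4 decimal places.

Posterior probability ≈ 0.3672

Tabulate prior·likelihood by source: [1] prior 0.17, lik 0.306, product 0.05202; [2] prior 0.75, lik 0.054, product 0.04050; [3] prior 0.08, lik 0.222, product 0.01776.
Normalizing constant = 0.11028; the posterior for Machine 2 is its product over the sum, 0.04050/0.11028 = 0.3672.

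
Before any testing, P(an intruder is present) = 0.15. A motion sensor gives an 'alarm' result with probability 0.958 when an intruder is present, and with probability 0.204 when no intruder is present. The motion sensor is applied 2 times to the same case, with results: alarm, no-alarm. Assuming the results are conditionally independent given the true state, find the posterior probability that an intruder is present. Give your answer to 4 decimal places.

Posterior P(H) ≈ 0.0419

Let H be the event that an intruder is present; start with P(H) = 0.15. P('alarm'|H) = 0.958, P('alarm'|¬H) = 0.204.
Update on result 1 ('alarm'): P(H) ← 0.958·0.1500 / (0.958·0.1500 + 0.204·0.8500) = 0.14370/0.31710 = 0.4532.
Update on result 2 ('no-alarm'): P(H) ← 0.042·0.4532 / (0.042·0.4532 + 0.796·0.5468) = 0.019033/0.45431 = 0.0419.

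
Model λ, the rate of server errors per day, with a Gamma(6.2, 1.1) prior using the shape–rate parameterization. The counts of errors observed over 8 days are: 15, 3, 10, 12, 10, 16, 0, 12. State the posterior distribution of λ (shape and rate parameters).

Posterior: Gamma(shape=84.2, rate=9.1)

Total count ∑xᵢ = 78 over n = 8 days.
Gamma is conjugate to the Poisson likelihood: posterior is Gamma(shape = 6.2+78 = 84.2, rate = 1.1+8 = 9.1).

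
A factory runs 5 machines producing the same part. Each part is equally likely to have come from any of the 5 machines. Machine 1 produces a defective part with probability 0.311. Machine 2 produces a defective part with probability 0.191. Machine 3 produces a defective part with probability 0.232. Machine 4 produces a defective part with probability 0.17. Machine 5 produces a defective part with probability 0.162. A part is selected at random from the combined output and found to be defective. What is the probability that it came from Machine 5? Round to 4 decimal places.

P(defective|M1) = 0.311; P(defective|M2) = 0.191; P(defective|M3) = 0.232; P(defective|M4) = 0.17; P(defective|M5) = 0.162.
Prior × likelihood for each source: 0.2·0.311=0.06220, 0.2·0.191=0.03820, 0.2·0.232=0.04640, 0.2·0.17=0.03400, 0.2·0.162=0.03240. Summing gives P(defective) = 0.21320.
P(Machine 5 | defective) = 0.03240 / 0.21320 = 0.1520.

Posterior probability ≈ 0.1520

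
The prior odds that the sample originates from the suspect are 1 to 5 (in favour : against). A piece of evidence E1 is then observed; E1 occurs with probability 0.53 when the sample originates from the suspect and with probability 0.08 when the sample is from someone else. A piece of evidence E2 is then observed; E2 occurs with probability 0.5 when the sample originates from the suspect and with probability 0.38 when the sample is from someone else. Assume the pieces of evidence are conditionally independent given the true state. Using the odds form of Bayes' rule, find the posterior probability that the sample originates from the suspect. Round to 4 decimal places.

Posterior probability ≈ 0.6355

Prior odds = 1/5 = 0.20000. In log-odds, ln(0.20000) = -1.6094.
Add log likelihood ratios: ln(6.6250) + ln(1.3158) = 2.1653.
Posterior log-odds = 0.55585, so posterior odds = exp(0.55585) = 1.7434. Converting, P(H|E) = 1.7434/2.7434 = 0.6355.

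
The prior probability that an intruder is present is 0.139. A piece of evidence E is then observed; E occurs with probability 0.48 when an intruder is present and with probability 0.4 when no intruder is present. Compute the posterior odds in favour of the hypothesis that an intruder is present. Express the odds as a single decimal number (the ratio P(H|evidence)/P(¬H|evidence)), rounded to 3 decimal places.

Posterior odds ≈ 0.194

Prior odds = 0.139/(1−0.139) = 0.16144. In log-odds, ln(0.16144) = -1.8236.
Add log likelihood ratio: ln(1.2000) = 0.18232.
Posterior log-odds = -1.6413, so posterior odds = exp(-1.6413) = 0.19373.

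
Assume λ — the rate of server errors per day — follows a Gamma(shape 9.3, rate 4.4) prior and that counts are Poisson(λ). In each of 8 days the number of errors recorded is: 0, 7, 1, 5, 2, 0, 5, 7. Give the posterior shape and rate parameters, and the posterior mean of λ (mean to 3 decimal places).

Total count ∑xᵢ = 27 over n = 8 days.
Gamma is conjugate to the Poisson likelihood: posterior is Gamma(shape = 9.3+27 = 36.3, rate = 4.4+8 = 12.4).
E[λ | data] = 36.3/12.4 = 2.927.

Posterior: Gamma(shape=36.3, rate=12.4); mean ≈ 2.927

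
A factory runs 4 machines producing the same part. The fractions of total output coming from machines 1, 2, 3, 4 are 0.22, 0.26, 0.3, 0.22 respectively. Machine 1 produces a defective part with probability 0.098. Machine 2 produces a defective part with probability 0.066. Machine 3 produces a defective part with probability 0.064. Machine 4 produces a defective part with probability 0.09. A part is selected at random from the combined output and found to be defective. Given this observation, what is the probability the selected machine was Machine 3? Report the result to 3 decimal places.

Posterior probability ≈ 0.247

Tabulate prior·likelihood by source: [1] prior 0.22, lik 0.098, product 0.02156; [2] prior 0.26, lik 0.066, product 0.01716; [3] prior 0.3, lik 0.064, product 0.01920; [4] prior 0.22, lik 0.09, product 0.01980.
Normalizing constant = 0.077720; the posterior for Machine 3 is its product over the sum, 0.01920/0.077720 = 0.247.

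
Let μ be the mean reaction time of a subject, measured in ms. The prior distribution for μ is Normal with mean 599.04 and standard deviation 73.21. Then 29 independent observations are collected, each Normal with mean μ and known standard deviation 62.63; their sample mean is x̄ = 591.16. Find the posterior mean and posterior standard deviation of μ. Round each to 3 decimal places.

With known σ, the Normal prior is conjugate. Weight on the data is w = (n/σ²)/(n/σ² + 1/τ₀²) = 0.00739321/(0.00739321+0.00018658) = 0.97538.
Posterior mean = w·x̄ + (1−w)·μ₀ = 0.97538·591.16 + 0.024615·599.04 = 591.354. Posterior variance = 1/(0.00739321+0.00018658) = 131.930, so SD = 11.486.

Posterior mean ≈ 591.354; posterior SD ≈ 11.486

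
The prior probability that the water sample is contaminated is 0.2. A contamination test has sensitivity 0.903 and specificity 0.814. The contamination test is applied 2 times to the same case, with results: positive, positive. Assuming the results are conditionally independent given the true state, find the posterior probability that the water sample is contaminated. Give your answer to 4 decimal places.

Let H be the event that the water sample is contaminated; start with P(H) = 0.2. P('positive'|H) = 0.903, P('positive'|¬H) = 0.186.
Update on result 1 ('positive'): P(H) ← 0.903·0.2000 / (0.903·0.2000 + 0.186·0.8000) = 0.18060/0.32940 = 0.5483.
Update on result 2 ('positive'): P(H) ← 0.903·0.5483 / (0.903·0.5483 + 0.186·0.4517) = 0.49509/0.57911 = 0.8549.

Posterior P(H) ≈ 0.8549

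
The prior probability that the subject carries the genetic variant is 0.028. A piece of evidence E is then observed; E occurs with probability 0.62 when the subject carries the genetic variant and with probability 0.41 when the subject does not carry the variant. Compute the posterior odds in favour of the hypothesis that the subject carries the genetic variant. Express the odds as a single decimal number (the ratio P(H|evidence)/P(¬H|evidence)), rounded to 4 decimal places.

Prior odds = 0.028/(1−0.028) = 0.028807. In log-odds, ln(0.028807) = -3.5472.
Add log likelihood ratio: ln(1.5122) = 0.41356.
Posterior log-odds = -3.1336, so posterior odds = exp(-3.1336) = 0.043561.

Posterior odds ≈ 0.0436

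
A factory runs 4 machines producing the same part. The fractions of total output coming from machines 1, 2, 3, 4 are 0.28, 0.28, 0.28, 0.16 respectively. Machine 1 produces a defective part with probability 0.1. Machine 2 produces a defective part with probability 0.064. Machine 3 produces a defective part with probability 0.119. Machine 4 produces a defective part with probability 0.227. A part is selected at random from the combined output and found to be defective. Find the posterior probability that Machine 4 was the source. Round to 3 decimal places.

P(defective|M1) = 0.1; P(defective|M2) = 0.064; P(defective|M3) = 0.119; P(defective|M4) = 0.227.
Prior × likelihood for each source: 0.28·0.1=0.02800, 0.28·0.064=0.01792, 0.28·0.119=0.03332, 0.16·0.227=0.03632. Summing gives P(defective) = 0.11556.
P(Machine 4 | defective) = 0.03632 / 0.11556 = 0.314.

Posterior probability ≈ 0.314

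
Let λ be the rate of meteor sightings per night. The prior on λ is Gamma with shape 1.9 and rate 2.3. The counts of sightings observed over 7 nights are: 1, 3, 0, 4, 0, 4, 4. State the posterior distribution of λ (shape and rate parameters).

Posterior: Gamma(shape=17.9, rate=9.3)

The Poisson likelihood adds the total count to the shape and the number of exposure periods to the rate. Here ∑xᵢ = 16 and n = 7, so shape 1.9→17.9 and rate 2.3→9.3.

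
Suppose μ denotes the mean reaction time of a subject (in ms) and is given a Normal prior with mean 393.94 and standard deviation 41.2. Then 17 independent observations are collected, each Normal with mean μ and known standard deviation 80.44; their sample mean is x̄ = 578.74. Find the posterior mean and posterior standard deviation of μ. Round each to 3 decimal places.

Posterior mean ≈ 544.892; posterior SD ≈ 17.633

Prior precision 1/τ₀² = 1/41.2² = 0.00058912; data precision n/σ² = 17/80.44² = 0.00262727.
Posterior precision = 0.00058912 + 0.00262727 = 0.00321639, giving posterior SD = 1/√0.00321639 = 17.633.
Posterior mean = (0.00058912·393.94 + 0.00262727·578.74) / 0.00321639 = 544.892.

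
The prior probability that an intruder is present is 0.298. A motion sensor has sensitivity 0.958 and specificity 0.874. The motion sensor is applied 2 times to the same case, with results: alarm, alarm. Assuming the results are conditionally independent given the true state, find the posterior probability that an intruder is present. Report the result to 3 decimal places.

Let H be the event that an intruder is present; start with P(H) = 0.298. P('alarm'|H) = 0.958, P('alarm'|¬H) = 0.126.
Update on result 1 ('alarm'): P(H) ← 0.958·0.2980 / (0.958·0.2980 + 0.126·0.7020) = 0.28548/0.37394 = 0.7635.
Update on result 2 ('alarm'): P(H) ← 0.958·0.7635 / (0.958·0.7635 + 0.126·0.2365) = 0.73139/0.76120 = 0.9608.

Posterior P(H) ≈ 0.961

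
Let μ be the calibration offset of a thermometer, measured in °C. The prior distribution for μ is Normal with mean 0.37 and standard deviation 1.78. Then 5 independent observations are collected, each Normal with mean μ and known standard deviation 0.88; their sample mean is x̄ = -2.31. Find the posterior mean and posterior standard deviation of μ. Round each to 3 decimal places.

With known σ, the Normal prior is conjugate. Weight on the data is w = (n/σ²)/(n/σ² + 1/τ₀²) = 6.45661/(6.45661+0.315617) = 0.95340.
Posterior mean = w·x̄ + (1−w)·μ₀ = 0.95340·-2.31 + 0.046605·0.37 = -2.185. Posterior variance = 1/(6.45661+0.315617) = 0.147662, so SD = 0.384.

Posterior mean ≈ -2.185; posterior SD ≈ 0.384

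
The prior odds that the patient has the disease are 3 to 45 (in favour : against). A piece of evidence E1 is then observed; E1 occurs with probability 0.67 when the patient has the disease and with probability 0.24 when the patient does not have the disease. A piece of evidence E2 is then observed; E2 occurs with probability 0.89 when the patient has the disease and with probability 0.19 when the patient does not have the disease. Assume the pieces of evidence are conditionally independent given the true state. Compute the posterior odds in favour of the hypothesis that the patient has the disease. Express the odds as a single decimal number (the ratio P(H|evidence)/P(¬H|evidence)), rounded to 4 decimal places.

Prior odds = 3/45 = 0.066667. In log-odds, ln(0.066667) = -2.7081.
Add log likelihood ratios: ln(2.7917) + ln(4.6842) = 2.5708.
Posterior log-odds = -0.13721, so posterior odds = exp(-0.13721) = 0.87178.

Posterior odds ≈ 0.8718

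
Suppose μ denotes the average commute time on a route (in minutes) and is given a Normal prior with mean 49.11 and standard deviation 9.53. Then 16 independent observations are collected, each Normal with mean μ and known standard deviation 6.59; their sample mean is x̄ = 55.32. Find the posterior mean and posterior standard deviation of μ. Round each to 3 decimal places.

Posterior mean ≈ 55.140; posterior SD ≈ 1.623

With known σ, the Normal prior is conjugate. Weight on the data is w = (n/σ²)/(n/σ² + 1/τ₀²) = 0.368425/(0.368425+0.0110107) = 0.97098.
Posterior mean = w·x̄ + (1−w)·μ₀ = 0.97098·55.32 + 0.029019·49.11 = 55.140. Posterior variance = 1/(0.368425+0.0110107) = 2.63549, so SD = 1.623.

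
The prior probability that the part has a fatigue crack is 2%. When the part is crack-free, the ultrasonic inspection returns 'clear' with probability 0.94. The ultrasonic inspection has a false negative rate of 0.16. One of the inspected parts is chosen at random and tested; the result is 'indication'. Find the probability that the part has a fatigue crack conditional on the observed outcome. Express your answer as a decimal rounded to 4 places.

Write H for 'the part has a fatigue crack'. Prior odds H:¬H = 0.02/0.98 = 0.020408. For the 'indication' outcome, the likelihood ratio is 0.84/0.06 = 14.000.
Posterior odds = 0.020408 × 14.000 = 0.28571, so P(H|E) = 0.28571/(1+0.28571) = 0.2222.

P(H | E) ≈ 0.2222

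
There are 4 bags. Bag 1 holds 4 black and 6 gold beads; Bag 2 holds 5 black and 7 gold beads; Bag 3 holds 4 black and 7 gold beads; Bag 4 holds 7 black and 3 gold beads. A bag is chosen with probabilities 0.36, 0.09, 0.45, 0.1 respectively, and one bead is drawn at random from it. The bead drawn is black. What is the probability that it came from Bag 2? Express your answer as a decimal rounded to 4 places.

P(black|Bag 1) = 0.4; P(black|Bag 2) = 0.4167; P(black|Bag 3) = 0.3636; P(black|Bag 4) = 0.7.
Prior × likelihood for each source: 0.36·0.4=0.1440, 0.09·0.4167=0.03750, 0.45·0.3636=0.1636, 0.1·0.7=0.07000. Summing gives P(black) = 0.41514.
P(Bag 2 | black) = 0.03750 / 0.41514 = 0.0903.

Posterior probability ≈ 0.0903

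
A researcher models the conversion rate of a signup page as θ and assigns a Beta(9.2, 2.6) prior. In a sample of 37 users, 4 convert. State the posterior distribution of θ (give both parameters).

Posterior: Beta(13.2, 35.6)

The binomial likelihood is conjugate to the Beta prior: with 4 successes and 33 failures, the posterior is Beta(9.2+4, 2.6+33) = Beta(13.2, 35.6).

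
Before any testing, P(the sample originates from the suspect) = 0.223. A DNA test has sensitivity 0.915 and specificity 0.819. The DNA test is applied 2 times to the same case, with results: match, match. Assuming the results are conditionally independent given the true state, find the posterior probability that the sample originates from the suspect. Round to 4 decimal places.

Let H be the event that the sample originates from the suspect; start with P(H) = 0.223. P('match'|H) = 0.915, P('match'|¬H) = 0.181.
Update on result 1 ('match'): P(H) ← 0.915·0.2230 / (0.915·0.2230 + 0.181·0.7770) = 0.20405/0.34468 = 0.5920.
Update on result 2 ('match'): P(H) ← 0.915·0.5920 / (0.915·0.5920 + 0.181·0.4080) = 0.54166/0.61551 = 0.8800.

Posterior P(H) ≈ 0.8800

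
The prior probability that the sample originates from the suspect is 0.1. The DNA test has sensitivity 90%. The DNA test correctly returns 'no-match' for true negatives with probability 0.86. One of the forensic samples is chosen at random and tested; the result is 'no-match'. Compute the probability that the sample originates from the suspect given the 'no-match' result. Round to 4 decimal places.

P(H | E) ≈ 0.0128

Write H for 'the sample originates from the suspect'. Prior odds H:¬H = 0.1/0.9 = 0.11111. For the 'no-match' outcome, the likelihood ratio is 0.1/0.86 = 0.11628.
Posterior odds = 0.11111 × 0.11628 = 0.012920, so P(H|E) = 0.012920/(1+0.012920) = 0.0128.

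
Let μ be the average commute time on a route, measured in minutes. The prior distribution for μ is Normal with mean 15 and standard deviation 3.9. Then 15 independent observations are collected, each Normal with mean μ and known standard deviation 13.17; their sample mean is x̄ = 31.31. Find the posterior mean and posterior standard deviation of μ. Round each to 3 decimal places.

Posterior mean ≈ 24.266; posterior SD ≈ 2.563

Prior precision 1/τ₀² = 1/3.9² = 0.0657462; data precision n/σ² = 15/13.17² = 0.0864808.
Posterior precision = 0.0657462 + 0.0864808 = 0.152227, giving posterior SD = 1/√0.152227 = 2.563.
Posterior mean = (0.0657462·15 + 0.0864808·31.31) / 0.152227 = 24.266.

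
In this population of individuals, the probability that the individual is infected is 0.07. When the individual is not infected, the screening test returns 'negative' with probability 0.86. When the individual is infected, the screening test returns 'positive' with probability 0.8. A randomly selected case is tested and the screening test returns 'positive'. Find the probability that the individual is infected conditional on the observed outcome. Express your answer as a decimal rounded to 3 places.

P(H | E) ≈ 0.301

Write H for 'the individual is infected'. Prior odds H:¬H = 0.07/0.93 = 0.075269. For the 'positive' outcome, the likelihood ratio is 0.8/0.14 = 5.7143.
Posterior odds = 0.075269 × 5.7143 = 0.43011, so P(H|E) = 0.43011/(1+0.43011) = 0.301.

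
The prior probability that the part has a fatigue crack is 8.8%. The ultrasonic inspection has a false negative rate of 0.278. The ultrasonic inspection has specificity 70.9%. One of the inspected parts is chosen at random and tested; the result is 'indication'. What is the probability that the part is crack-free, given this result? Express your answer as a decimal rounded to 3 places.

Write H for 'the part has a fatigue crack'. Prior odds H:¬H = 0.088/0.912 = 0.096491. For the 'indication' outcome, the likelihood ratio is 0.722/0.291 = 2.4811.
Posterior odds = 0.096491 × 2.4811 = 0.23940, so P(H|E) = 0.23940/(1+0.23940) = 0.193. Then P(¬H|E) = 1 − 0.193 = 0.807.

P(¬H | E) ≈ 0.807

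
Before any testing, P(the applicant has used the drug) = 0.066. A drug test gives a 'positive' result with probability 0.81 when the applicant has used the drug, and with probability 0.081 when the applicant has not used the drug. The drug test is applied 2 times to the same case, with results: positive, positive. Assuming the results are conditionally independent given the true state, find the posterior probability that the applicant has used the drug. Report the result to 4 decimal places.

Let H be the event that the applicant has used the drug; start with P(H) = 0.066. P('positive'|H) = 0.81, P('positive'|¬H) = 0.081.
Update on result 1 ('positive'): P(H) ← 0.81·0.0660 / (0.81·0.0660 + 0.081·0.9340) = 0.053460/0.12911 = 0.4141.
Update on result 2 ('positive'): P(H) ← 0.81·0.4141 / (0.81·0.4141 + 0.081·0.5859) = 0.33538/0.38284 = 0.8760.

Posterior P(H) ≈ 0.8760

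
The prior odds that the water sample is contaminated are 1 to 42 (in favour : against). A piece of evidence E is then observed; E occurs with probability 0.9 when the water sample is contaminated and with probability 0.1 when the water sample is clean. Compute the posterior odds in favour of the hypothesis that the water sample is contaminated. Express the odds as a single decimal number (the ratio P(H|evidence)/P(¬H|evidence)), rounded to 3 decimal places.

Prior odds = 1/42 = 0.023810. In log-odds, ln(0.023810) = -3.7377.
Add log likelihood ratio: ln(9.0000) = 2.1972.
Posterior log-odds = -1.5404, so posterior odds = exp(-1.5404) = 0.21429.

Posterior odds ≈ 0.214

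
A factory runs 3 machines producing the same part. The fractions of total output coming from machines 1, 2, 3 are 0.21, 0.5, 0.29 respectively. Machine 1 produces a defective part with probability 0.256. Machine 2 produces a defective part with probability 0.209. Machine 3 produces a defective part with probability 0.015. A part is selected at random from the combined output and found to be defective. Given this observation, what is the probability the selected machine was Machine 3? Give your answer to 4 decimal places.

Posterior probability ≈ 0.0268

Tabulate prior·likelihood by source: [1] prior 0.21, lik 0.256, product 0.05376; [2] prior 0.5, lik 0.209, product 0.1045; [3] prior 0.29, lik 0.015, product 0.004350.
Normalizing constant = 0.16261; the posterior for Machine 3 is its product over the sum, 0.004350/0.16261 = 0.0268.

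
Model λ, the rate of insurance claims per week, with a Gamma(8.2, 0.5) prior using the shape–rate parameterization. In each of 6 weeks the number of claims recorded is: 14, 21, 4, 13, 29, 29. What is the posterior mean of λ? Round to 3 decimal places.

Posterior mean ≈ 18.185

Total count ∑xᵢ = 110 over n = 6 weeks.
Gamma is conjugate to the Poisson likelihood: posterior is Gamma(shape = 8.2+110 = 118.2, rate = 0.5+6 = 6.5).
Posterior mean = shape/rate = 118.2/6.5 = 18.185.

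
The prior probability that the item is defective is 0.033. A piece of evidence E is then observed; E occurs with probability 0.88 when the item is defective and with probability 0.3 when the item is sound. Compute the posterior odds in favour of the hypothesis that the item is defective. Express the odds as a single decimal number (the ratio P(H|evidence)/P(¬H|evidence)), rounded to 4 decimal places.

Prior odds = 0.033/(1−0.033) = 0.034126. In log-odds, ln(0.034126) = -3.3777.
Add log likelihood ratio: ln(2.9333) = 1.0761.
Posterior log-odds = -2.3016, so posterior odds = exp(-2.3016) = 0.10010.

Posterior odds ≈ 0.1001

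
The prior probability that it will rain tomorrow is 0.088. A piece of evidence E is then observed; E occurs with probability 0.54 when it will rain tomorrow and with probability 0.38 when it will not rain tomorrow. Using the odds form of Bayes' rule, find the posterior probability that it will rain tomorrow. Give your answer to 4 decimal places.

Posterior probability ≈ 0.1206

Prior odds = 0.088/(1−0.088) = 0.096491. In log-odds, ln(0.096491) = -2.3383.
Add log likelihood ratio: ln(1.4211) = 0.35140.
Posterior log-odds = -1.9869, so posterior odds = exp(-1.9869) = 0.13712. Converting, P(H|E) = 0.13712/1.1371 = 0.1206.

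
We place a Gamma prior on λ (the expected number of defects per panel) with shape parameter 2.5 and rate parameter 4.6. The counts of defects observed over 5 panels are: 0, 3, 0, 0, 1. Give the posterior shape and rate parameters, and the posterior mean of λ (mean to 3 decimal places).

Total count ∑xᵢ = 4 over n = 5 panels.
Gamma is conjugate to the Poisson likelihood: posterior is Gamma(shape = 2.5+4 = 6.5, rate = 4.6+5 = 9.6).
Posterior mean = shape/rate = 6.5/9.6 = 0.677.

Posterior: Gamma(shape=6.5, rate=9.6); mean ≈ 0.677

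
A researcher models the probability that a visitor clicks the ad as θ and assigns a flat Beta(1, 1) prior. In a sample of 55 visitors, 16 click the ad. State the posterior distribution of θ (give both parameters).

Posterior: Beta(17, 40)

The binomial likelihood is conjugate to the Beta prior: with 16 successes and 39 failures, the posterior is Beta(1+16, 1+39) = Beta(17, 40).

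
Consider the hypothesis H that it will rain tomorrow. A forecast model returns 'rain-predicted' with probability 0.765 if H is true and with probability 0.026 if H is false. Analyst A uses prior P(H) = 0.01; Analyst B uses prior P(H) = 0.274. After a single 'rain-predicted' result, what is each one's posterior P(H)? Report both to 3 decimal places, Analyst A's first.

The likelihood ratio for a 'rain-predicted' result is 0.765/0.026 = 29.423.
Analyst A: prior odds 0.01/0.99 = 0.010101; posterior odds 0.29720; posterior probability 0.229.
Analyst B: prior odds 0.274/0.726 = 0.37741; posterior odds 11.105; posterior probability 0.917.

Analyst A: 0.229; Analyst B: 0.917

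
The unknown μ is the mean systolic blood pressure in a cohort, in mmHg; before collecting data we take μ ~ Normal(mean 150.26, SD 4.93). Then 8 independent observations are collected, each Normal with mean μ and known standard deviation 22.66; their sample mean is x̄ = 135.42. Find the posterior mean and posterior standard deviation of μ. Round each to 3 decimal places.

Prior precision 1/τ₀² = 1/4.93² = 0.0411440; data precision n/σ² = 8/22.66² = 0.0155801.
Posterior precision = 0.0411440 + 0.0155801 = 0.0567241, giving posterior SD = 1/√0.0567241 = 4.199.
Posterior mean = (0.0411440·150.26 + 0.0155801·135.42) / 0.0567241 = 146.184.

Posterior mean ≈ 146.184; posterior SD ≈ 4.199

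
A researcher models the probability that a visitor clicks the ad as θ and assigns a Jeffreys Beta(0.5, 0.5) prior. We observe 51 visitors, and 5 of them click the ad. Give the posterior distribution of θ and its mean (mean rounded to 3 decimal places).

Observing 5 successes and 46 failures updates Beta(0.5, 0.5) by adding the success and failure counts to the two shape parameters: α = 0.5+5 = 5.5, β = 0.5+46 = 46.5.
Posterior mean = α/(α+β) = 5.5/52 = 0.106.

Posterior: Beta(5.5, 46.5); mean ≈ 0.106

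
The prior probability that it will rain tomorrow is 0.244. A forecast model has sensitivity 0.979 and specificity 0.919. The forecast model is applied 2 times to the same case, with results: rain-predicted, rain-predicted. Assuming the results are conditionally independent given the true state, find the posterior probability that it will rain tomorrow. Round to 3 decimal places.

With H the event that it will rain tomorrow, the joint likelihood of the observed sequence is P(data|H) = 0.979·0.979 = 0.95844 and P(data|¬H) = 0.081·0.081 = 0.0065610.
Bayes: P(H|data) = 0.244·0.95844 / (0.244·0.95844 + 0.756·0.0065610) = 0.23386/0.23882 = 0.9792.

Posterior P(H) ≈ 0.979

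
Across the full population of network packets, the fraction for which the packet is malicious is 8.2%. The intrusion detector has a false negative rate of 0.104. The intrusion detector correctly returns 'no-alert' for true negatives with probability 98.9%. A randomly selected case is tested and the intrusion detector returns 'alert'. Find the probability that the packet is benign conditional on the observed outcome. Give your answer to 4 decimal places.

P(¬H | E) ≈ 0.1208

Write H for 'the packet is malicious'. Prior odds H:¬H = 0.082/0.918 = 0.089325. For the 'alert' outcome, the likelihood ratio is 0.896/0.011 = 81.455.
Posterior odds = 0.089325 × 81.455 = 7.2759, so P(H|E) = 7.2759/(1+7.2759) = 0.8792. Then P(¬H|E) = 1 − 0.8792 = 0.1208.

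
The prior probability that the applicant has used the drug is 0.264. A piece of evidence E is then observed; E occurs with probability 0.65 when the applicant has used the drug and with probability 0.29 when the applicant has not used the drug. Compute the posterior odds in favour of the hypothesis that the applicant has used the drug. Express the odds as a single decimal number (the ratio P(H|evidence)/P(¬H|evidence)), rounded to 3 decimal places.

Prior odds = 0.264/(1−0.264) = 0.35870. In log-odds, ln(0.35870) = -1.0253.
Add log likelihood ratio: ln(2.2414) = 0.80709.
Posterior log-odds = -0.21819, so posterior odds = exp(-0.21819) = 0.80397.

Posterior odds ≈ 0.804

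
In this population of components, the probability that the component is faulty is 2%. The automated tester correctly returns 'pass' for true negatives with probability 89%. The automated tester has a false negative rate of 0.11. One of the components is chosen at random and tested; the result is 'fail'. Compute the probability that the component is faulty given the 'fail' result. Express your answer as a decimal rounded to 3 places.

Write H for 'the component is faulty'. Prior odds H:¬H = 0.02/0.98 = 0.020408. For the 'fail' outcome, the likelihood ratio is 0.89/0.11 = 8.0909.
Posterior odds = 0.020408 × 8.0909 = 0.16512, so P(H|E) = 0.16512/(1+0.16512) = 0.142.

P(H | E) ≈ 0.142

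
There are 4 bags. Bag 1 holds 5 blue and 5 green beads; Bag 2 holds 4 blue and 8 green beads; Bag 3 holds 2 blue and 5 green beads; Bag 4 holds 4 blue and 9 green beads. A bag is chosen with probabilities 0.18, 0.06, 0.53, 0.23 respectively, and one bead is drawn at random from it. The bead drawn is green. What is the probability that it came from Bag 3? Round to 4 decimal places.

Posterior probability ≈ 0.5669

Tabulate prior·likelihood by source: [1] prior 0.18, lik 0.5, product 0.09000; [2] prior 0.06, lik 0.6667, product 0.04000; [3] prior 0.53, lik 0.7143, product 0.3786; [4] prior 0.23, lik 0.6923, product 0.1592.
Normalizing constant = 0.66780; the posterior for Bag 3 is its product over the sum, 0.3786/0.66780 = 0.5669.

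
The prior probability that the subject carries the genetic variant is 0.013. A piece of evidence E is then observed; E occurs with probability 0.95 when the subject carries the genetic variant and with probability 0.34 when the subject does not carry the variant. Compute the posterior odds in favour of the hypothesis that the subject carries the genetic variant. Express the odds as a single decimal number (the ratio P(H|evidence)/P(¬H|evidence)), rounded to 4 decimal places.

Posterior odds ≈ 0.0368

Prior odds = 0.013/(1−0.013) = 0.013171.
Likelihood ratio for E = 0.95/0.34 = 2.7941.
Posterior odds = prior odds × LR = 0.036802.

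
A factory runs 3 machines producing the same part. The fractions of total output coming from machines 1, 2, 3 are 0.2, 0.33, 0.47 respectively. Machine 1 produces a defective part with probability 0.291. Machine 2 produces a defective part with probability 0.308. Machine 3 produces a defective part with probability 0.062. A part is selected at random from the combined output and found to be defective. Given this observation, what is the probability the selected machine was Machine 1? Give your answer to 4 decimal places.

P(defective|M1) = 0.291; P(defective|M2) = 0.308; P(defective|M3) = 0.062.
Prior × likelihood for each source: 0.2·0.291=0.05820, 0.33·0.308=0.1016, 0.47·0.062=0.02914. Summing gives P(defective) = 0.18898.
P(Machine 1 | defective) = 0.05820 / 0.18898 = 0.3080.

Posterior probability ≈ 0.3080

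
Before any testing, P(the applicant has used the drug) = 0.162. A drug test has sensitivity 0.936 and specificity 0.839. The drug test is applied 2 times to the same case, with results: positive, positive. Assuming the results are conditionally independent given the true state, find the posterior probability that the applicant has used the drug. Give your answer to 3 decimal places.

Posterior P(H) ≈ 0.867

With H the event that the applicant has used the drug, the joint likelihood of the observed sequence is P(data|H) = 0.936·0.936 = 0.87610 and P(data|¬H) = 0.161·0.161 = 0.025921.
Bayes: P(H|data) = 0.162·0.87610 / (0.162·0.87610 + 0.838·0.025921) = 0.14193/0.16365 = 0.8673.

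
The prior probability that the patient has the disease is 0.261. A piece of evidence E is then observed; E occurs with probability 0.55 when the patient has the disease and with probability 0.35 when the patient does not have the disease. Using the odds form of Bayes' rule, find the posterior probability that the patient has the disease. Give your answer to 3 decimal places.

Prior odds = 0.261/(1−0.261) = 0.35318.
Likelihood ratio for E = 0.55/0.35 = 1.5714.
Posterior odds = prior odds × LR = 0.55500.
Posterior probability = odds/(1+odds) = 0.55500/1.5550 = 0.357.

Posterior probability ≈ 0.357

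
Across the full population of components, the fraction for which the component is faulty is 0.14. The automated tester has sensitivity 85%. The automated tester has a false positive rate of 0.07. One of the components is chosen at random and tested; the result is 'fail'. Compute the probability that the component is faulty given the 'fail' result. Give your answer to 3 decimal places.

Write H for 'the component is faulty'. Prior odds H:¬H = 0.14/0.86 = 0.16279. For the 'fail' outcome, the likelihood ratio is 0.85/0.07 = 12.143.
Posterior odds = 0.16279 × 12.143 = 1.9767, so P(H|E) = 1.9767/(1+1.9767) = 0.664.

P(H | E) ≈ 0.664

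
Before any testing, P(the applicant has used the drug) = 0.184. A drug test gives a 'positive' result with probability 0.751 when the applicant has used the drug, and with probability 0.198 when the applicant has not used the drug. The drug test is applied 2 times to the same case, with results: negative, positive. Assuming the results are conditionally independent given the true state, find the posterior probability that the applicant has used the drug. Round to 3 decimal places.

Let H be the event that the applicant has used the drug; start with P(H) = 0.184. P('positive'|H) = 0.751, P('positive'|¬H) = 0.198.
Update on result 1 ('negative'): P(H) ← 0.249·0.1840 / (0.249·0.1840 + 0.802·0.8160) = 0.045816/0.70025 = 0.0654.
Update on result 2 ('positive'): P(H) ← 0.751·0.0654 / (0.751·0.0654 + 0.198·0.9346) = 0.049137/0.23418 = 0.2098.

Posterior P(H) ≈ 0.210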